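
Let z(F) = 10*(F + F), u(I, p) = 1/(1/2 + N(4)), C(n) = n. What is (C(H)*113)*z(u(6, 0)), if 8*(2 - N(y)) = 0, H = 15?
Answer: 13560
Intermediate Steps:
N(y) = 2 (N(y) = 2 - ⅛*0 = 2 + 0 = 2)
u(I, p) = ⅖ (u(I, p) = 1/(1/2 + 2) = 1/(½ + 2) = 1/(5/2) = ⅖)
z(F) = 20*F (z(F) = 10*(2*F) = 20*F)
(C(H)*113)*z(u(6, 0)) = (15*113)*(20*(⅖)) = 1695*8 = 13560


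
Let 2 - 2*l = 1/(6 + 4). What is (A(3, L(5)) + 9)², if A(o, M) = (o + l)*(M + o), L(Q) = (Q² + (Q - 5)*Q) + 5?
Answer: 7767369/400 ≈ 19418.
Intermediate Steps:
l = 19/20 (l = 1 - 1/(2*(6 + 4)) = 1 - ½/10 = 1 - ½*⅒ = 1 - 1/20 = 19/20 ≈ 0.95000)
L(Q) = 5 + Q² + Q*(-5 + Q) (L(Q) = (Q² + (-5 + Q)*Q) + 5 = (Q² + Q*(-5 + Q)) + 5 = 5 + Q² + Q*(-5 + Q))
A(o, M) = (19/20 + o)*(M + o) (A(o, M) = (o + 19/20)*(M + o) = (19/20 + o)*(M + o))
(A(3, L(5)) + 9)² = ((3² + 19*(5 - 5*5 + 2*5²)/20 + (19/20)*3 + (5 - 5*5 + 2*5²)*3) + 9)² = ((9 + 19*(5 - 25 + 2*25)/20 + 57/20 + (5 - 25 + 2*25)*3) + 9)² = ((9 + 19*(5 - 25 + 50)/20 + 57/20 + (5 - 25 + 50)*3) + 9)² = ((9 + (19/20)*30 + 57/20 + 30*3) + 9)² = ((9 + 57/2 + 57/20 + 90) + 9)² = (2607/20 + 9)² = (2787/20)² = 7767369/400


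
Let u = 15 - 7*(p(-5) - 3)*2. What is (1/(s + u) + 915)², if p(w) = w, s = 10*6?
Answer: 29277263236/34969 ≈ 8.3724e+5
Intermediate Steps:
s = 60
u = 127 (u = 15 - 7*(-5 - 3)*2 = 15 - (-56)*2 = 15 - 7*(-16) = 15 + 112 = 127)
(1/(s + u) + 915)² = (1/(60 + 127) + 915)² = (1/187 + 915)² = (171106/187)² = 29277263236/34969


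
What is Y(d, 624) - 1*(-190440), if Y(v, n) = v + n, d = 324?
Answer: 191388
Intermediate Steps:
Y(v, n) = n + v
Y(d, 624) - 1*(-190440) = (624 + 324) - 1*(-190440) = 948 + 190440 = 191388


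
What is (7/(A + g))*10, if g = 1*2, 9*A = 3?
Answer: 30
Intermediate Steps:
A = 1/3 (A = (1/9)*3 = 1/3 ≈ 0.33333)
g = 2
(7/(A + g))*10 = (7/(1/3 + 2))*10 = (7/(7/3))*10 = (7*(3/7))*10 = 3*10 = 30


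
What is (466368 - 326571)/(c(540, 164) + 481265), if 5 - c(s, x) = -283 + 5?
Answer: 46599/160516 ≈ 0.29031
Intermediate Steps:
c(s, x) = 283 (c(s, x) = 5 - (-283 + 5) = 5 - 1*(-278) = 5 + 278 = 283)
(466368 - 326571)/(c(540, 164) + 481265) = (466368 - 326571)/(283 + 481265) = 139797/481548 = 139797*(1/481548) = 46599/160516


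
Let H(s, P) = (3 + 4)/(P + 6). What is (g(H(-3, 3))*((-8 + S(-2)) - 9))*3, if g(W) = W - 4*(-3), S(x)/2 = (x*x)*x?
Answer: -1265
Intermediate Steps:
S(x) = 2*x**3 (S(x) = 2*((x*x)*x) = 2*(x**2*x) = 2*x**3)
H(s, P) = 7/(6 + P)
g(W) = 12 + W (g(W) = W + 12 = 12 + W)
(g(H(-3, 3))*((-8 + S(-2)) - 9))*3 = ((12 + 7/(6 + 3))*((-8 + 2*(-2)**3) - 9))*3 = ((12 + 7/9)*((-8 + 2*(-8)) - 9))*3 = ((12 + 7*(1/9))*((-8 - 16) - 9))*3 = ((12 + 7/9)*(-24 - 9))*3 = ((115/9)*(-33))*3 = -1265/3*3 = -1265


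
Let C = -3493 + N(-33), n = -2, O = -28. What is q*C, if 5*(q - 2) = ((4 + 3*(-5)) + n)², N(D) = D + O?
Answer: -636166/5 ≈ -1.2723e+5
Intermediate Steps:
N(D) = -28 + D (N(D) = D - 28 = -28 + D)
C = -3554 (C = -3493 + (-28 - 33) = -3493 - 61 = -3554)
q = 179/5 (q = 2 + ((4 + 3*(-5)) - 2)²/5 = 2 + ((4 - 15) - 2)²/5 = 2 + (-11 - 2)²/5 = 2 + (⅕)*(-13)² = 2 + (⅕)*169 = 2 + 169/5 = 179/5 ≈ 35.800)
q*C = (179/5)*(-3554) = -636166/5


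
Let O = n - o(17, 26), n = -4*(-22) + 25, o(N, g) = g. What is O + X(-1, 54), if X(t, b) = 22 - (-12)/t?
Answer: 97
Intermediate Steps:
n = 113 (n = 88 + 25 = 113)
X(t, b) = 22 + 12/t
O = 87 (O = 113 - 1*26 = 113 - 26 = 87)
O + X(-1, 54) = 87 + (22 + 12/(-1)) = 87 + (22 + 12*(-1)) = 87 + (22 - 12) = 87 + 10 = 97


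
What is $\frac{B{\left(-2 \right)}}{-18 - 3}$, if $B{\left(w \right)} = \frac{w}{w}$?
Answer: $- \frac{1}{21} \approx -0.047619$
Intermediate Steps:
$B{\left(w \right)} = 1$
$\frac{B{\left(-2 \right)}}{-18 - 3} = 1 \frac{1}{-18 - 3} = 1 \frac{1}{-21} = 1 \left(- \frac{1}{21}\right) = - \frac{1}{21}$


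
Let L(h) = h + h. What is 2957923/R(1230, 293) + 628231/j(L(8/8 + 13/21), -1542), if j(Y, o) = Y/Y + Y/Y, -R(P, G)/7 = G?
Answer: 1282585935/4102 ≈ 3.1267e+5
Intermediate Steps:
R(P, G) = -7*G
L(h) = 2*h
j(Y, o) = 2 (j(Y, o) = 1 + 1 = 2)
2957923/R(1230, 293) + 628231/j(L(8/8 + 13/21), -1542) = 2957923/((-7*293)) + 628231/2 = 2957923/(-2051) + 628231*(1/2) = 2957923*(-1/2051) + 628231/2 = -2957923/2051 + 628231/2 = 1282585935/4102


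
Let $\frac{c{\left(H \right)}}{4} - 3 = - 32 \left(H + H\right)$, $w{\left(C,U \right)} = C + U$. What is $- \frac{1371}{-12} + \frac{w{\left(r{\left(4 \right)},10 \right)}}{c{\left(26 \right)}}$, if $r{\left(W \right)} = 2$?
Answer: $\frac{759065}{6644} \approx 114.25$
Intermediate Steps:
$c{\left(H \right)} = 12 - 256 H$ ($c{\left(H \right)} = 12 + 4 \left(- 32 \left(H + H\right)\right) = 12 + 4 \left(- 32 \cdot 2 H\right) = 12 + 4 \left(- 64 H\right) = 12 - 256 H$)
$- \frac{1371}{-12} + \frac{w{\left(r{\left(4 \right)},10 \right)}}{c{\left(26 \right)}} = - \frac{1371}{-12} + \frac{2 + 10}{12 - 6656} = \left(-1371\right) \left(- \frac{1}{12}\right) + \frac{12}{12 - 6656} = \frac{457}{4} + \frac{12}{-6644} = \frac{457}{4} + 12 \left(- \frac{1}{6644}\right) = \frac{457}{4} - \frac{3}{1661} = \frac{759065}{6644}$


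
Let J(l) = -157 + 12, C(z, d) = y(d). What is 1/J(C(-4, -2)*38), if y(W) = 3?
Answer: -1/145 ≈ -0.0068966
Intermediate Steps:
C(z, d) = 3
J(l) = -145
1/J(C(-4, -2)*38) = 1/(-145) = -1/145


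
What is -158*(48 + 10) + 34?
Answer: -9130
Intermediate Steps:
-158*(48 + 10) + 34 = -158*58 + 34 = -9164 + 34 = -9130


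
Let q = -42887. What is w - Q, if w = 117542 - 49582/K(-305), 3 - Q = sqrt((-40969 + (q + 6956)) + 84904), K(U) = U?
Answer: 35898977/305 + 2*sqrt(2001) ≈ 1.1779e+5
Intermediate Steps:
Q = 3 - 2*sqrt(2001) (Q = 3 - sqrt((-40969 + (-42887 + 6956)) + 84904) = 3 - sqrt((-40969 - 35931) + 84904) = 3 - sqrt(-76900 + 84904) = 3 - sqrt(8004) = 3 - 2*sqrt(2001) ≈ -86.465)
w = 35899892/305 (w = 117542 - 49582/(-305) = 117542 - 49582*(-1)/305 = 117542 - 1*(-49582/305) = 117542 + 49582/305 = 35899892/305 ≈ 1.1770e+5)
w - Q = 35899892/305 - (3 - 2*sqrt(2001)) = 35899892/305 + (-3 + 2*sqrt(2001)) = 35898977/305 + 2*sqrt(2001)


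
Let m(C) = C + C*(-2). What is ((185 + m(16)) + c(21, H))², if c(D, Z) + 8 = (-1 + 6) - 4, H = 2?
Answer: 26244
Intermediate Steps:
c(D, Z) = -7 (c(D, Z) = -8 + ((-1 + 6) - 4) = -8 + (5 - 4) = -8 + 1 = -7)
m(C) = -C (m(C) = C - 2*C = -C)
((185 + m(16)) + c(21, H))² = ((185 - 1*16) - 7)² = ((185 - 16) - 7)² = (169 - 7)² = 162² = 26244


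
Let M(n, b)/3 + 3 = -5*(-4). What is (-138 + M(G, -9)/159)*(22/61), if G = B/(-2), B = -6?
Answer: -160534/3233 ≈ -49.655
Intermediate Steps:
G = 3 (G = -6/(-2) = -6*(-½) = 3)
M(n, b) = 51 (M(n, b) = -9 + 3*(-5*(-4)) = -9 + 3*20 = -9 + 60 = 51)
(-138 + M(G, -9)/159)*(22/61) = (-138 + 51/159)*(22/61) = (-138 + 51*(1/159))*(22*(1/61)) = (-138 + 17/53)*(22/61) = -7297/53*22/61 = -160534/3233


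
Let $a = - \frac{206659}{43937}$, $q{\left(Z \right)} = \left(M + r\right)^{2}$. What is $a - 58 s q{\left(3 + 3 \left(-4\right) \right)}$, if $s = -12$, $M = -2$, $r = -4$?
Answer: $\frac{1100678813}{43937} \approx 25051.0$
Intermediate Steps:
$q{\left(Z \right)} = 36$ ($q{\left(Z \right)} = \left(-2 - 4\right)^{2} = \left(-6\right)^{2} = 36$)
$a = - \frac{206659}{43937}$ ($a = \left(-206659\right) \frac{1}{43937} = - \frac{206659}{43937} \approx -4.7035$)
$a - 58 s q{\left(3 + 3 \left(-4\right) \right)} = - \frac{206659}{43937} - 58 \left(-12\right) 36 = - \frac{206659}{43937} - \left(-696\right) 36 = - \frac{206659}{43937} - -25056 = - \frac{206659}{43937} + 25056 = \frac{1100678813}{43937}$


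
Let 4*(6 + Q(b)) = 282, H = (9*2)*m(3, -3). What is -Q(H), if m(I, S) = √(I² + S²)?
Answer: -129/2 ≈ -64.500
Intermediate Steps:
H = 54*√2 (H = (9*2)*√(3² + (-3)²) = 18*√(9 + 9) = 18*√18 = 18*(3*√2) = 54*√2 ≈ 76.368)
Q(b) = 129/2 (Q(b) = -6 + (¼)*282 = -6 + 141/2 = 129/2)
-Q(H) = -1*129/2 = -129/2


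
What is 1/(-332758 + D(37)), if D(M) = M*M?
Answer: -1/331389 ≈ -3.0176e-6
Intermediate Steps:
D(M) = M²
1/(-332758 + D(37)) = 1/(-332758 + 37²) = 1/(-332758 + 1369) = 1/(-331389) = -1/331389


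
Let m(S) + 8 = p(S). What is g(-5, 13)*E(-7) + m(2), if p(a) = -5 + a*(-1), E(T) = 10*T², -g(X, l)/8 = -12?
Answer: 47025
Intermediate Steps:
g(X, l) = 96 (g(X, l) = -8*(-12) = 96)
p(a) = -5 - a
m(S) = -13 - S (m(S) = -8 + (-5 - S) = -13 - S)
g(-5, 13)*E(-7) + m(2) = 96*(10*(-7)²) + (-13 - 1*2) = 96*(10*49) + (-13 - 2) = 96*490 - 15 = 47040 - 15 = 47025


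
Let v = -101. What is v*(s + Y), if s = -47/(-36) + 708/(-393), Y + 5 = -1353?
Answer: 647073367/4716 ≈ 1.3721e+5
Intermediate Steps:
Y = -1358 (Y = -5 - 1353 = -1358)
s = -2339/4716 (s = -47*(-1/36) + 708*(-1/393) = 47/36 - 236/131 = -2339/4716 ≈ -0.49597)
v*(s + Y) = -101*(-2339/4716 - 1358) = -101*(-6406667/4716) = 647073367/4716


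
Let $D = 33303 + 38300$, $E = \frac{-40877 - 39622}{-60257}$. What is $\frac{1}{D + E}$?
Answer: $\frac{60257}{4314662470} \approx 1.3966 \cdot 10^{-5}$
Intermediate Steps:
$E = \frac{80499}{60257}$ ($E = \left(-40877 - 39622\right) \left(- \frac{1}{60257}\right) = \left(-80499\right) \left(- \frac{1}{60257}\right) = \frac{80499}{60257} \approx 1.3359$)
$D = 71603$
$\frac{1}{D + E} = \frac{1}{71603 + \frac{80499}{60257}} = \frac{1}{\frac{4314662470}{60257}} = \frac{60257}{4314662470}$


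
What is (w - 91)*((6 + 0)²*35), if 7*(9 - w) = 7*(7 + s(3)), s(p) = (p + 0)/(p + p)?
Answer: -112770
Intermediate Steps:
s(p) = ½ (s(p) = p/((2*p)) = p*(1/(2*p)) = ½)
w = 3/2 (w = 9 - (7 + ½) = 9 - 15/2 = 3/2 ≈ 1.5000)
(w - 91)*((6 + 0)²*35) = (3/2 - 91)*((6 + 0)²*35) = -179*6²*35/2 = -3222*35 = -179/2*1260 = -112770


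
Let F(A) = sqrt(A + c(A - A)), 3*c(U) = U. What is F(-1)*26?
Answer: 26*I ≈ 26.0*I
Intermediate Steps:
c(U) = U/3
F(A) = sqrt(A) (F(A) = sqrt(A + (A - A)/3) = sqrt(A + (1/3)*0) = sqrt(A + 0) = sqrt(A))
F(-1)*26 = sqrt(-1)*26 = I*26 = 26*I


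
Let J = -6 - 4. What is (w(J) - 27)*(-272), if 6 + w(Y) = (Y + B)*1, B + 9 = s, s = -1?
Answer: 14416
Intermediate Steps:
B = -10 (B = -9 - 1 = -10)
J = -10
w(Y) = -16 + Y (w(Y) = -6 + (Y - 10)*1 = -6 + (-10 + Y)*1 = -6 + (-10 + Y) = -16 + Y)
(w(J) - 27)*(-272) = ((-16 - 10) - 27)*(-272) = (-26 - 27)*(-272) = -53*(-272) = 14416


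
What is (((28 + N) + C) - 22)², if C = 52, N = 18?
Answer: 5776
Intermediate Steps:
(((28 + N) + C) - 22)² = (((28 + 18) + 52) - 22)² = ((46 + 52) - 22)² = (98 - 22)² = 76² = 5776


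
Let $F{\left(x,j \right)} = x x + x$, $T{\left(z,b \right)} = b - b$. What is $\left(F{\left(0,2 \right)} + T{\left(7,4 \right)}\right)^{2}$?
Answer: $0$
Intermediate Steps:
$T{\left(z,b \right)} = 0$
$F{\left(x,j \right)} = x + x^{2}$ ($F{\left(x,j \right)} = x^{2} + x = x + x^{2}$)
$\left(F{\left(0,2 \right)} + T{\left(7,4 \right)}\right)^{2} = \left(0 \left(1 + 0\right) + 0\right)^{2} = \left(0 \cdot 1 + 0\right)^{2} = \left(0 + 0\right)^{2} = 0^{2} = 0$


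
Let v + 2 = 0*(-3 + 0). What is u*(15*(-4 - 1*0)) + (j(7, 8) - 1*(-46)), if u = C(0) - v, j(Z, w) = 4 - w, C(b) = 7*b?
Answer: -78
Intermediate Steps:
v = -2 (v = -2 + 0*(-3 + 0) = -2 + 0*(-3) = -2 + 0 = -2)
u = 2 (u = 7*0 - 1*(-2) = 0 + 2 = 2)
u*(15*(-4 - 1*0)) + (j(7, 8) - 1*(-46)) = 2*(15*(-4 - 1*0)) + ((4 - 1*8) - 1*(-46)) = 2*(15*(-4 + 0)) + ((4 - 8) + 46) = 2*(15*(-4)) + (-4 + 46) = 2*(-60) + 42 = -120 + 42 = -78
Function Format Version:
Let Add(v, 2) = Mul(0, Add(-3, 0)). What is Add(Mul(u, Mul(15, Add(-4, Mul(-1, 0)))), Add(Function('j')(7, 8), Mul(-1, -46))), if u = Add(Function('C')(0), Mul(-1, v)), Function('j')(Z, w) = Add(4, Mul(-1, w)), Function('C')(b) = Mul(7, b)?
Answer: -78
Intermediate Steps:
v = -2 (v = Add(-2, Mul(0, Add(-3, 0))) = Add(-2, Mul(0, -3)) = Add(-2, 0) = -2)
u = 2 (u = Add(Mul(7, 0), Mul(-1, -2)) = Add(0, 2) = 2)
Add(Mul(u, Mul(15, Add(-4, Mul(-1, 0)))), Add(Function('j')(7, 8), Mul(-1, -46))) = Add(Mul(2, Mul(15, Add(-4, Mul(-1, 0)))), Add(Add(4, Mul(-1, 8)), Mul(-1, -46))) = Add(Mul(2, Mul(15, Add(-4, 0))), Add(Add(4, -8), 46)) = Add(Mul(2, Mul(15, -4)), Add(-4, 46)) = Add(Mul(2, -60), 42) = Add(-120, 42) = -78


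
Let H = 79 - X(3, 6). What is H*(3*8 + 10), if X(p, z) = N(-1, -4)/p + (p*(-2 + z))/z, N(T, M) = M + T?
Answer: 8024/3 ≈ 2674.7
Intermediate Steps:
X(p, z) = -5/p + p*(-2 + z)/z (X(p, z) = (-4 - 1)/p + (p*(-2 + z))/z = -5/p + p*(-2 + z)/z)
H = 236/3 (H = 79 - (3 - 5/3 - 2*3/6) = 79 - (3 - 5*⅓ - 2*3*⅙) = 79 - (3 - 5/3 - 1) = 79 - 1*⅓ = 79 - ⅓ = 236/3 ≈ 78.667)
H*(3*8 + 10) = 236*(3*8 + 10)/3 = 236*(24 + 10)/3 = (236/3)*34 = 8024/3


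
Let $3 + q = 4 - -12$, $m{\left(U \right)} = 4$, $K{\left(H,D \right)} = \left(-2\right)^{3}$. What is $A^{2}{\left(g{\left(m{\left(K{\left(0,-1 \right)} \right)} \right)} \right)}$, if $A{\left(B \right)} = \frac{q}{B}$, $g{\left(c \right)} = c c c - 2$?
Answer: $\frac{169}{3844} \approx 0.043965$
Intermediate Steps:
$K{\left(H,D \right)} = -8$
$q = 13$ ($q = -3 + \left(4 - -12\right) = -3 + \left(4 + 12\right) = -3 + 16 = 13$)
$g{\left(c \right)} = -2 + c^{3}$ ($g{\left(c \right)} = c^{2} c - 2 = c^{3} - 2 = -2 + c^{3}$)
$A{\left(B \right)} = \frac{13}{B}$
$A^{2}{\left(g{\left(m{\left(K{\left(0,-1 \right)} \right)} \right)} \right)} = \left(\frac{13}{-2 + 4^{3}}\right)^{2} = \left(\frac{13}{-2 + 64}\right)^{2} = \left(\frac{13}{62}\right)^{2} = \frac{169}{3844}$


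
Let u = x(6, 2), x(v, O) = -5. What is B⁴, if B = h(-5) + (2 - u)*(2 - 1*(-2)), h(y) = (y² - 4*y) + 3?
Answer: 33362176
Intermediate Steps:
u = -5
h(y) = 3 + y² - 4*y
B = 76 (B = (3 + (-5)² - 4*(-5)) + (2 - 1*(-5))*(2 - 1*(-2)) = (3 + 25 + 20) + (2 + 5)*(2 + 2) = 48 + 7*4 = 48 + 28 = 76)
B⁴ = 76⁴ = 33362176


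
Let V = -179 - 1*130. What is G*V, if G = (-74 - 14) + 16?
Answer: 22248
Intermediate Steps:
V = -309 (V = -179 - 130 = -309)
G = -72 (G = -88 + 16 = -72)
G*V = -72*(-309) = 22248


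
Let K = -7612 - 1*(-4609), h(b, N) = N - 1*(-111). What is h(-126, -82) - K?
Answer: 3032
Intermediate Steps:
h(b, N) = 111 + N (h(b, N) = N + 111 = 111 + N)
K = -3003 (K = -7612 + 4609 = -3003)
h(-126, -82) - K = (111 - 82) - 1*(-3003) = 29 + 3003 = 3032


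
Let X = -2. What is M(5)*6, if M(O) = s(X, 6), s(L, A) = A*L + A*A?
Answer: 144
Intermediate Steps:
s(L, A) = A**2 + A*L (s(L, A) = A*L + A**2 = A**2 + A*L)
M(O) = 24 (M(O) = 6*(6 - 2) = 6*4 = 24)
M(5)*6 = 24*6 = 144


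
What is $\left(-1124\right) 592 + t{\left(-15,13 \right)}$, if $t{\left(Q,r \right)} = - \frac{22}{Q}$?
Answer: $- \frac{9981098}{15} \approx -6.6541 \cdot 10^{5}$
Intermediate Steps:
$\left(-1124\right) 592 + t{\left(-15,13 \right)} = \left(-1124\right) 592 - \frac{22}{-15} = -665408 - - \frac{22}{15} = -665408 + \frac{22}{15} = - \frac{9981098}{15}$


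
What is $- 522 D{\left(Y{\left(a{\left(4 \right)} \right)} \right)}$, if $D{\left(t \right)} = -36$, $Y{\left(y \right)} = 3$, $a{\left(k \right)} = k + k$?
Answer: $18792$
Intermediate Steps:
$a{\left(k \right)} = 2 k$
$- 522 D{\left(Y{\left(a{\left(4 \right)} \right)} \right)} = \left(-522\right) \left(-36\right) = 18792$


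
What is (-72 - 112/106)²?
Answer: 14992384/2809 ≈ 5337.3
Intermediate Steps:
(-72 - 112/106)² = (-72 - 112*1/106)² = (-72 - 56/53)² = (-3872/53)² = 14992384/2809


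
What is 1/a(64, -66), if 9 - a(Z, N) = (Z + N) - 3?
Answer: 1/14 ≈ 0.071429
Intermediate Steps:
a(Z, N) = 12 - N - Z (a(Z, N) = 9 - ((Z + N) - 3) = 9 - ((N + Z) - 3) = 9 - (-3 + N + Z) = 9 + (3 - N - Z) = 12 - N - Z)
1/a(64, -66) = 1/(12 - 1*(-66) - 1*64) = 1/(12 + 66 - 64) = 1/14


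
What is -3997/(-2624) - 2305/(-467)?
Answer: 7914919/1225408 ≈ 6.4590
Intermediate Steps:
-3997/(-2624) - 2305/(-467) = -3997*(-1/2624) - 2305*(-1/467) = 3997/2624 + 2305/467 = 7914919/1225408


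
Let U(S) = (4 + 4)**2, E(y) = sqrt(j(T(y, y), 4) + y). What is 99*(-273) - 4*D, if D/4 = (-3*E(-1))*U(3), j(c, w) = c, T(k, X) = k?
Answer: -27027 + 3072*I*sqrt(2) ≈ -27027.0 + 4344.5*I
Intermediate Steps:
E(y) = sqrt(2)*sqrt(y) (E(y) = sqrt(y + y) = sqrt(2*y) = sqrt(2)*sqrt(y))
U(S) = 64 (U(S) = 8**2 = 64)
D = -768*I*sqrt(2) (D = 4*(-3*sqrt(2)*sqrt(-1)*64) = 4*(-3*sqrt(2)*I*64) = 4*(-3*I*sqrt(2)*64) = 4*(-192*I*sqrt(2)) = -768*I*sqrt(2) ≈ -1086.1*I)
99*(-273) - 4*D = 99*(-273) - (-3072)*I*sqrt(2) = -27027 + 3072*I*sqrt(2)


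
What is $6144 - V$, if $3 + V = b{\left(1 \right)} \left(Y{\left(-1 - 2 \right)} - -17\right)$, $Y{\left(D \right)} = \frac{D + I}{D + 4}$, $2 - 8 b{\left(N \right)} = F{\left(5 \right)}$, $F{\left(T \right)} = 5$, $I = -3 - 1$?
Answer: $\frac{24603}{4} \approx 6150.8$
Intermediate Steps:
$I = -4$ ($I = -3 - 1 = -4$)
$b{\left(N \right)} = - \frac{3}{8}$ ($b{\left(N \right)} = \frac{1}{4} - \frac{5}{8} = - \frac{3}{8}$)
$Y{\left(D \right)} = \frac{-4 + D}{4 + D}$ ($Y{\left(D \right)} = \frac{D - 4}{D + 4} = \frac{-4 + D}{4 + D}$)
$V = - \frac{27}{4}$ ($V = -3 - \frac{3 \left(\frac{-4 - 3}{4 - 3} - -17\right)}{8} = -3 - \frac{3 \left(\frac{-4 - 3}{4 - 3} + 17\right)}{8} = -3 - \frac{3 \left(1^{-1} \left(-7\right) + 17\right)}{8} = -3 - \frac{3 \left(1 \left(-7\right) + 17\right)}{8} = -3 - \frac{3 \left(-7 + 17\right)}{8} = -3 - \frac{15}{4} = - \frac{27}{4} \approx -6.75$)
$6144 - V = 6144 - - \frac{27}{4} = 6144 + \frac{27}{4} = \frac{24603}{4}$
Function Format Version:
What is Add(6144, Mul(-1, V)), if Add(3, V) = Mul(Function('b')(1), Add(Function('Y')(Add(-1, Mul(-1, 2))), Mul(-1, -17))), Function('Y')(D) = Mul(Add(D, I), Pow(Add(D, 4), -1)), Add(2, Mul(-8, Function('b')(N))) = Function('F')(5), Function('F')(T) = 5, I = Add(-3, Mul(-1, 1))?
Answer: Rational(24603, 4) ≈ 6150.8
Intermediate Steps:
I = -4 (I = Add(-3, -1) = -4)
Function('b')(N) = Rational(-3, 8) (Function('b')(N) = Add(Rational(1, 4), Mul(Rational(-1, 8), 5)) = Add(Rational(1, 4), Rational(-5, 8)) = Rational(-3, 8))
Function('Y')(D) = Mul(Pow(Add(4, D), -1), Add(-4, D)) (Function('Y')(D) = Mul(Add(D, -4), Pow(Add(D, 4), -1)) = Mul(Add(-4, D), Pow(Add(4, D), -1)) = Mul(Pow(Add(4, D), -1), Add(-4, D)))
V = Rational(-27, 4) (V = Add(-3, Mul(Rational(-3, 8), Add(Mul(Pow(Add(4, Add(-1, Mul(-1, 2))), -1), Add(-4, Add(-1, Mul(-1, 2)))), Mul(-1, -17)))) = Add(-3, Mul(Rational(-3, 8), Add(Mul(Pow(Add(4, Add(-1, -2)), -1), Add(-4, Add(-1, -2))), 17))) = Add(-3, Mul(Rational(-3, 8), Add(Mul(Pow(Add(4, -3), -1), Add(-4, -3)), 17))) = Add(-3, Mul(Rational(-3, 8), Add(Mul(Pow(1, -1), -7), 17))) = Add(-3, Mul(Rational(-3, 8), Add(Mul(1, -7), 17))) = Add(-3, Mul(Rational(-3, 8), Add(-7, 17))) = Add(-3, Mul(Rational(-3, 8), 10)) = Add(-3, Rational(-15, 4)) = Rational(-27, 4) ≈ -6.7500)
Add(6144, Mul(-1, V)) = Add(6144, Mul(-1, Rational(-27, 4))) = Add(6144, Rational(27, 4)) = Rational(24603, 4)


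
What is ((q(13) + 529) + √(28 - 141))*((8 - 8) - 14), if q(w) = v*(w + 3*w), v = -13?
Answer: 2058 - 14*I*√113 ≈ 2058.0 - 148.82*I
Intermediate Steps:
q(w) = -52*w (q(w) = -13*(w + 3*w) = -52*w)
((q(13) + 529) + √(28 - 141))*((8 - 8) - 14) = ((-52*13 + 529) + √(28 - 141))*((8 - 8) - 14) = ((-676 + 529) + √(-113))*(0 - 14) = (-147 + I*√113)*(-14) = 2058 - 14*I*√113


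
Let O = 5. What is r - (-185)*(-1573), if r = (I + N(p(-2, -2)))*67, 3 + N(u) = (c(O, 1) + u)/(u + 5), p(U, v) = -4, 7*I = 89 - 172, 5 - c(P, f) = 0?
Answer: -2043534/7 ≈ -2.9193e+5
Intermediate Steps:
c(P, f) = 5 (c(P, f) = 5 - 1*0 = 5 + 0 = 5)
I = -83/7 (I = (89 - 172)/7 = (⅐)*(-83) = -83/7 ≈ -11.857)
N(u) = -2 (N(u) = -3 + (5 + u)/(u + 5) = -3 + (5 + u)/(5 + u) = -3 + 1 = -2)
r = -6499/7 (r = (-83/7 - 2)*67 = -97/7*67 = -6499/7 ≈ -928.43)
r - (-185)*(-1573) = -6499/7 - (-185)*(-1573) = -6499/7 - 1*291005 = -6499/7 - 291005 = -2043534/7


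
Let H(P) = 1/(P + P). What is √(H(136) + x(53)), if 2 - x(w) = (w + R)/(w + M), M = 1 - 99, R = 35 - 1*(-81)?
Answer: √5991905/1020 ≈ 2.3998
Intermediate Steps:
H(P) = 1/(2*P)
R = 116 (R = 35 + 81 = 116)
M = -98
x(w) = 2 - (116 + w)/(-98 + w) (x(w) = 2 - (w + 116)/(w - 98) = 2 - (116 + w)/(-98 + w))
√(H(136) + x(53)) = √((½)/136 + (-312 + 53)/(-98 + 53)) = √((½)*(1/136) - 259/(-45)) = √(1/272 - 1/45*(-259)) = √(1/272 + 259/45) = √(70493/12240) = √5991905/1020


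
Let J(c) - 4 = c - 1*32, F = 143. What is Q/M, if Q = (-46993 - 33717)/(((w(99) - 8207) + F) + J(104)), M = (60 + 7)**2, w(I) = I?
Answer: 11530/5059103 ≈ 0.0022791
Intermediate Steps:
J(c) = -28 + c (J(c) = 4 + (c - 1*32) = 4 + (c - 32) = 4 + (-32 + c) = -28 + c)
M = 4489 (M = 67**2 = 4489)
Q = 11530/1127 (Q = (-46993 - 33717)/(((99 - 8207) + 143) + (-28 + 104)) = -80710/((-8108 + 143) + 76) = -80710/(-7965 + 76) = -80710/(-7889) = -80710*(-1/7889) = 11530/1127 ≈ 10.231)
Q/M = (11530/1127)/4489 = (11530/1127)*(1/4489) = 11530/5059103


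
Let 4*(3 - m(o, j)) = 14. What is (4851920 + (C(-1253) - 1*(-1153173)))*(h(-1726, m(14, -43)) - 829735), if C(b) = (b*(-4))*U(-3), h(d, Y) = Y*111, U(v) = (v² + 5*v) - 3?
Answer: -9891077866285/2 ≈ -4.9455e+12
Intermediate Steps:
U(v) = -3 + v² + 5*v
m(o, j) = -½ (m(o, j) = 3 - ¼*14 = 3 - 7/2 = -½)
h(d, Y) = 111*Y
C(b) = 36*b (C(b) = (b*(-4))*(-3 + (-3)² + 5*(-3)) = (-4*b)*(-3 + 9 - 15) = -4*b*(-9) = 36*b)
(4851920 + (C(-1253) - 1*(-1153173)))*(h(-1726, m(14, -43)) - 829735) = (4851920 + (36*(-1253) - 1*(-1153173)))*(111*(-½) - 829735) = (4851920 + (-45108 + 1153173))*(-111/2 - 829735) = (4851920 + 1108065)*(-1659581/2) = 5959985*(-1659581/2) = -9891077866285/2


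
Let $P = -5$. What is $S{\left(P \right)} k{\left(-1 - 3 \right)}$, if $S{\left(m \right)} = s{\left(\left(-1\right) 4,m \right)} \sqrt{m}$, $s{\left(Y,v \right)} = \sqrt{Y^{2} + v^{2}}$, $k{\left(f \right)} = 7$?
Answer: $7 i \sqrt{205} \approx 100.22 i$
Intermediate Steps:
$S{\left(m \right)} = \sqrt{m} \sqrt{16 + m^{2}}$ ($S{\left(m \right)} = \sqrt{\left(\left(-1\right) 4\right)^{2} + m^{2}} \sqrt{m} = \sqrt{\left(-4\right)^{2} + m^{2}} \sqrt{m} = \sqrt{16 + m^{2}} \sqrt{m} = \sqrt{m} \sqrt{16 + m^{2}}$)
$S{\left(P \right)} k{\left(-1 - 3 \right)} = \sqrt{-5} \sqrt{16 + \left(-5\right)^{2}} \cdot 7 = i \sqrt{5} \sqrt{16 + 25} \cdot 7 = i \sqrt{5} \sqrt{41} \cdot 7 = i \sqrt{205} \cdot 7 = 7 i \sqrt{205}$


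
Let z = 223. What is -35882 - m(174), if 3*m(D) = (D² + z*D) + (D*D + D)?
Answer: -69058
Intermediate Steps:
m(D) = 2*D²/3 + 224*D/3 (m(D) = ((D² + 223*D) + (D*D + D))/3 = ((D² + 223*D) + (D² + D))/3 = ((D² + 223*D) + (D + D²))/3 = (2*D² + 224*D)/3 = 2*D²/3 + 224*D/3)
-35882 - m(174) = -35882 - 2*174*(112 + 174)/3 = -35882 - 2*174*286/3 = -35882 - 1*33176 = -35882 - 33176 = -69058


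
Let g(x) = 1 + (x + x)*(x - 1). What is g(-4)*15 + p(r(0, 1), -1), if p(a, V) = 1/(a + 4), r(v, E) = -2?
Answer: 1231/2 ≈ 615.50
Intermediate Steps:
p(a, V) = 1/(4 + a)
g(x) = 1 + 2*x*(-1 + x) (g(x) = 1 + (2*x)*(-1 + x) = 1 + 2*x*(-1 + x))
g(-4)*15 + p(r(0, 1), -1) = (1 - 2*(-4) + 2*(-4)**2)*15 + 1/(4 - 2) = (1 + 8 + 2*16)*15 + 1/2 = (1 + 8 + 32)*15 + 1/2 = 41*15 + 1/2 = 615 + 1/2 = 1231/2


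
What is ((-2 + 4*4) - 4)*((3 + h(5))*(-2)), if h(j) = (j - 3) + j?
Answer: -200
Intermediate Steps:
h(j) = -3 + 2*j (h(j) = (-3 + j) + j = -3 + 2*j)
((-2 + 4*4) - 4)*((3 + h(5))*(-2)) = ((-2 + 4*4) - 4)*((3 + (-3 + 2*5))*(-2)) = ((-2 + 16) - 4)*((3 + (-3 + 10))*(-2)) = (14 - 4)*((3 + 7)*(-2)) = 10*(10*(-2)) = 10*(-20) = -200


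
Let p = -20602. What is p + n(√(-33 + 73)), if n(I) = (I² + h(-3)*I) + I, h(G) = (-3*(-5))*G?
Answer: -20562 - 88*√10 ≈ -20840.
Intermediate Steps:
h(G) = 15*G
n(I) = I² - 44*I (n(I) = (I² + (15*(-3))*I) + I = (I² - 45*I) + I = I² - 44*I)
p + n(√(-33 + 73)) = -20602 + √(-33 + 73)*(-44 + √(-33 + 73)) = -20602 + √40*(-44 + √40) = -20602 + (2*√10)*(-44 + 2*√10) = -20602 + 2*√10*(-44 + 2*√10)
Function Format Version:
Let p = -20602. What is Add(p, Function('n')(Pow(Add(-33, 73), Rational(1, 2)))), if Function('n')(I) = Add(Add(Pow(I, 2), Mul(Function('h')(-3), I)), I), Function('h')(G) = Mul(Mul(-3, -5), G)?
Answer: Add(-20562, Mul(-88, Pow(10, Rational(1, 2)))) ≈ -20840.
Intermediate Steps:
Function('h')(G) = Mul(15, G)
Function('n')(I) = Add(Pow(I, 2), Mul(-44, I)) (Function('n')(I) = Add(Add(Pow(I, 2), Mul(Mul(15, -3), I)), I) = Add(Add(Pow(I, 2), Mul(-45, I)), I) = Add(Pow(I, 2), Mul(-44, I)))
Add(p, Function('n')(Pow(Add(-33, 73), Rational(1, 2)))) = Add(-20602, Mul(Pow(Add(-33, 73), Rational(1, 2)), Add(-44, Pow(Add(-33, 73), Rational(1, 2))))) = Add(-20602, Mul(Pow(40, Rational(1, 2)), Add(-44, Pow(40, Rational(1, 2))))) = Add(-20602, Mul(Mul(2, Pow(10, Rational(1, 2))), Add(-44, Mul(2, Pow(10, Rational(1, 2)))))) = Add(-20602, Mul(2, Pow(10, Rational(1, 2)), Add(-44, Mul(2, Pow(10, Rational(1, 2))))))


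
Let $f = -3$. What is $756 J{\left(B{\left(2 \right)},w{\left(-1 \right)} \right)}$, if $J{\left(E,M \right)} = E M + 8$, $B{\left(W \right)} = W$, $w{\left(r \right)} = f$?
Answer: $1512$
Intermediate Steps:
$w{\left(r \right)} = -3$
$J{\left(E,M \right)} = 8 + E M$
$756 J{\left(B{\left(2 \right)},w{\left(-1 \right)} \right)} = 756 \left(8 + 2 \left(-3\right)\right) = 756 \left(8 - 6\right) = 756 \cdot 2 = 1512$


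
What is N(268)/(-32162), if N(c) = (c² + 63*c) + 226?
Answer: -44467/16081 ≈ -2.7652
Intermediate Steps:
N(c) = 226 + c² + 63*c
N(268)/(-32162) = (226 + 268² + 63*268)/(-32162) = (226 + 71824 + 16884)*(-1/32162) = 88934*(-1/32162) = -44467/16081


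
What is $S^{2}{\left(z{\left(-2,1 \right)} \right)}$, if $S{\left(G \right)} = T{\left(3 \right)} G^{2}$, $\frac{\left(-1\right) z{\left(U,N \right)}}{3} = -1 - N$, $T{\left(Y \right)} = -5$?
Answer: $32400$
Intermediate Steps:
$z{\left(U,N \right)} = 3 + 3 N$ ($z{\left(U,N \right)} = - 3 \left(-1 - N\right) = 3 + 3 N$)
$S{\left(G \right)} = - 5 G^{2}$
$S^{2}{\left(z{\left(-2,1 \right)} \right)} = \left(- 5 \left(3 + 3 \cdot 1\right)^{2}\right)^{2} = \left(- 5 \left(3 + 3\right)^{2}\right)^{2} = \left(- 5 \cdot 6^{2}\right)^{2} = \left(\left(-5\right) 36\right)^{2} = \left(-180\right)^{2} = 32400$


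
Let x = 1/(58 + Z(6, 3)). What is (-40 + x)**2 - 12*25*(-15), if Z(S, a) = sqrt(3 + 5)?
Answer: 17171780283/2815684 + 67091*sqrt(2)/1407842 ≈ 6098.7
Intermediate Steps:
Z(S, a) = 2*sqrt(2) (Z(S, a) = sqrt(8) = 2*sqrt(2))
x = 1/(58 + 2*sqrt(2)) ≈ 0.016440
(-40 + x)**2 - 12*25*(-15) = (-40 + (29/1678 - sqrt(2)/1678))**2 - 12*25*(-15) = (-67091/1678 - sqrt(2)/1678)**2 - 300*(-15) = (-67091/1678 - sqrt(2)/1678)**2 + 4500 = 4500 + (-67091/1678 - sqrt(2)/1678)**2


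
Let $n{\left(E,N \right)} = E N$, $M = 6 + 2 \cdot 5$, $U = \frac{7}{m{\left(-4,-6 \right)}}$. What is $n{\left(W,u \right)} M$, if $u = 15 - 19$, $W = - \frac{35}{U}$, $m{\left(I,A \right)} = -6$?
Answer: $-1920$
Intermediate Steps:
$U = - \frac{7}{6}$ ($U = \frac{7}{-6} = 7 \left(- \frac{1}{6}\right) = - \frac{7}{6} \approx -1.1667$)
$W = 30$ ($W = - \frac{35}{- \frac{7}{6}} = \left(-35\right) \left(- \frac{6}{7}\right) = 30$)
$M = 16$ ($M = 6 + 10 = 16$)
$u = -4$
$n{\left(W,u \right)} M = 30 \left(-4\right) 16 = \left(-120\right) 16 = -1920$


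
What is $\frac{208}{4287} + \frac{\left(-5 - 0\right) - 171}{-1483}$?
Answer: $\frac{1062976}{6357621} \approx 0.1672$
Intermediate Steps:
$\frac{208}{4287} + \frac{\left(-5 - 0\right) - 171}{-1483} = 208 \cdot \frac{1}{4287} + \left(\left(-5 + 0\right) - 171\right) \left(- \frac{1}{1483}\right) = \frac{208}{4287} + \left(-5 - 171\right) \left(- \frac{1}{1483}\right) = \frac{208}{4287} - - \frac{176}{1483} = \frac{208}{4287} + \frac{176}{1483} = \frac{1062976}{6357621}$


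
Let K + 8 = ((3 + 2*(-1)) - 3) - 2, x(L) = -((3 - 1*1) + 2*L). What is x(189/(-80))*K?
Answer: -327/10 ≈ -32.700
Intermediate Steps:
x(L) = -2 - 2*L (x(L) = -((3 - 1) + 2*L) = -(2 + 2*L) = -2 - 2*L)
K = -12 (K = -8 + (((3 + 2*(-1)) - 3) - 2) = -8 + (((3 - 2) - 3) - 2) = -8 + ((1 - 3) - 2) = -8 + (-2 - 2) = -8 - 4 = -12)
x(189/(-80))*K = (-2 - 378/(-80))*(-12) = (-2 - 378*(-1)/80)*(-12) = (-2 - 2*(-189/80))*(-12) = (-2 + 189/40)*(-12) = (109/40)*(-12) = -327/10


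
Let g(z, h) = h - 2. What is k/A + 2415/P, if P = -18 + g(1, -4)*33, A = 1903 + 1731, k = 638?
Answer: -1439717/130824 ≈ -11.005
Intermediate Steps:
A = 3634
g(z, h) = -2 + h
P = -216 (P = -18 + (-2 - 4)*33 = -18 - 6*33 = -18 - 198 = -216)
k/A + 2415/P = 638/3634 + 2415/(-216) = 638*(1/3634) + 2415*(-1/216) = 319/1817 - 805/72 = -1439717/130824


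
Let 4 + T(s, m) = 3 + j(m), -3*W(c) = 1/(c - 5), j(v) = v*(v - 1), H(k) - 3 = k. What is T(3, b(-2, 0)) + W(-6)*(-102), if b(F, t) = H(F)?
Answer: -45/11 ≈ -4.0909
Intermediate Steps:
H(k) = 3 + k
j(v) = v*(-1 + v)
b(F, t) = 3 + F
W(c) = -1/(3*(-5 + c)) (W(c) = -1/(3*(c - 5)) = -1/(3*(-5 + c)))
T(s, m) = -1 + m*(-1 + m) (T(s, m) = -4 + (3 + m*(-1 + m)) = -1 + m*(-1 + m))
T(3, b(-2, 0)) + W(-6)*(-102) = (-1 + (3 - 2)*(-1 + (3 - 2))) - 1/(-15 + 3*(-6))*(-102) = (-1 + 1*(-1 + 1)) - 1/(-15 - 18)*(-102) = (-1 + 1*0) - 1/(-33)*(-102) = (-1 + 0) - 1*(-1/33)*(-102) = -1 + (1/33)*(-102) = -1 - 34/11 = -45/11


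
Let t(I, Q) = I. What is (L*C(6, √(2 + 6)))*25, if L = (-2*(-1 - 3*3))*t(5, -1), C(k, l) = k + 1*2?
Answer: 20000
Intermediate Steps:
C(k, l) = 2 + k (C(k, l) = k + 2 = 2 + k)
L = 100 (L = -2*(-1 - 3*3)*5 = -2*(-1 - 9)*5 = -2*(-10)*5 = 20*5 = 100)
(L*C(6, √(2 + 6)))*25 = (100*(2 + 6))*25 = (100*8)*25 = 800*25 = 20000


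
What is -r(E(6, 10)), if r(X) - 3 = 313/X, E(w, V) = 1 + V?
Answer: -346/11 ≈ -31.455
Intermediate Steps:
r(X) = 3 + 313/X
-r(E(6, 10)) = -(3 + 313/(1 + 10)) = -(3 + 313/11) = -1*346/11 = -346/11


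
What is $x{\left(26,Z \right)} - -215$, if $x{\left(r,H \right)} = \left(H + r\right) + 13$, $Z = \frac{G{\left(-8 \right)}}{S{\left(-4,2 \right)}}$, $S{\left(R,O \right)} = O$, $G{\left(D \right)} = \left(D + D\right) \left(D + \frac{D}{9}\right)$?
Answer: $\frac{2926}{9} \approx 325.11$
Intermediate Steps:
$G{\left(D \right)} = \frac{20 D^{2}}{9}$ ($G{\left(D \right)} = 2 D \left(D + D \frac{1}{9}\right) = 2 D \left(D + \frac{D}{9}\right) = 2 D \frac{10 D}{9} = \frac{20 D^{2}}{9}$)
$Z = \frac{640}{9}$ ($Z = \frac{\frac{20}{9} \left(-8\right)^{2}}{2} = \frac{20}{9} \cdot 64 \cdot \frac{1}{2} = \frac{1280}{9} \cdot \frac{1}{2} = \frac{640}{9} \approx 71.111$)
$x{\left(r,H \right)} = 13 + H + r$
$x{\left(26,Z \right)} - -215 = \left(13 + \frac{640}{9} + 26\right) - -215 = \frac{991}{9} + 215 = \frac{2926}{9}$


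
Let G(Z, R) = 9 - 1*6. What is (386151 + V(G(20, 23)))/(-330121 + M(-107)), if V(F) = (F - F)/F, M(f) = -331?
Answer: -386151/330452 ≈ -1.1686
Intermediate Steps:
G(Z, R) = 3 (G(Z, R) = 9 - 6 = 3)
V(F) = 0 (V(F) = 0/F = 0)
(386151 + V(G(20, 23)))/(-330121 + M(-107)) = (386151 + 0)/(-330121 - 331) = 386151/(-330452) = 386151*(-1/330452) = -386151/330452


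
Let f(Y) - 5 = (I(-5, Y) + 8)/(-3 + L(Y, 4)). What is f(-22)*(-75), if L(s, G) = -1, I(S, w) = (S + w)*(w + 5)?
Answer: 33525/4 ≈ 8381.3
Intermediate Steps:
I(S, w) = (5 + w)*(S + w) (I(S, w) = (S + w)*(5 + w) = (5 + w)*(S + w))
f(Y) = 37/4 - Y**2/4 (f(Y) = 5 + ((Y**2 + 5*(-5) + 5*Y - 5*Y) + 8)/(-3 - 1) = 5 + ((Y**2 - 25 + 5*Y - 5*Y) + 8)/(-4) = 5 + ((-25 + Y**2) + 8)*(-1/4) = 5 + (-17 + Y**2)*(-1/4) = 5 + (17/4 - Y**2/4) = 37/4 - Y**2/4)
f(-22)*(-75) = (37/4 - 1/4*(-22)**2)*(-75) = (37/4 - 1/4*484)*(-75) = (37/4 - 121)*(-75) = -447/4*(-75) = 33525/4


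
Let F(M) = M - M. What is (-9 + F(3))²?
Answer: 81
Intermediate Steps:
F(M) = 0
(-9 + F(3))² = (-9 + 0)² = (-9)² = 81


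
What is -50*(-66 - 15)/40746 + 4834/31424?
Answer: 27019447/106700192 ≈ 0.25323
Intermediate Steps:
-50*(-66 - 15)/40746 + 4834/31424 = -50*(-81)*(1/40746) + 4834*(1/31424) = 4050*(1/40746) + 2417/15712 = 675/6791 + 2417/15712 = 27019447/106700192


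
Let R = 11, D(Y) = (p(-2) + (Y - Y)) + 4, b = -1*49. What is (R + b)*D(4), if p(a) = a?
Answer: -76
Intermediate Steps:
b = -49
D(Y) = 2 (D(Y) = (-2 + (Y - Y)) + 4 = (-2 + 0) + 4 = -2 + 4 = 2)
(R + b)*D(4) = (11 - 49)*2 = -38*2 = -76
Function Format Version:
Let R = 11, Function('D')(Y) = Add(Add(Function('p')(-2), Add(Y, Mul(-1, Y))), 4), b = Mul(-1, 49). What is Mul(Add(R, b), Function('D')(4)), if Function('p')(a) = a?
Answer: -76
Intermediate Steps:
b = -49
Function('D')(Y) = 2 (Function('D')(Y) = Add(Add(-2, Add(Y, Mul(-1, Y))), 4) = Add(Add(-2, 0), 4) = Add(-2, 4) = 2)
Mul(Add(R, b), Function('D')(4)) = Mul(Add(11, -49), 2) = Mul(-38, 2) = -76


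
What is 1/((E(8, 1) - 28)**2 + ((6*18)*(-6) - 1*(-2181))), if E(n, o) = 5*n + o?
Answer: 1/1702 ≈ 0.00058754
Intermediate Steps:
E(n, o) = o + 5*n
1/((E(8, 1) - 28)**2 + ((6*18)*(-6) - 1*(-2181))) = 1/(((1 + 5*8) - 28)**2 + ((6*18)*(-6) - 1*(-2181))) = 1/(((1 + 40) - 28)**2 + (108*(-6) + 2181)) = 1/((41 - 28)**2 + (-648 + 2181)) = 1/(13**2 + 1533) = 1/(169 + 1533) = 1/1702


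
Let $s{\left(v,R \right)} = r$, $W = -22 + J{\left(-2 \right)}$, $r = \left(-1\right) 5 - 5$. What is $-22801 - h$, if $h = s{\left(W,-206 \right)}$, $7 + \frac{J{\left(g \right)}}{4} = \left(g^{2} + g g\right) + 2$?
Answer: $-22791$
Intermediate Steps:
$J{\left(g \right)} = -20 + 8 g^{2}$ ($J{\left(g \right)} = -28 + 4 \left(\left(g^{2} + g g\right) + 2\right) = -28 + 4 \left(\left(g^{2} + g^{2}\right) + 2\right) = -28 + 4 \left(2 g^{2} + 2\right) = -28 + 4 \left(2 + 2 g^{2}\right) = -28 + \left(8 + 8 g^{2}\right) = -20 + 8 g^{2}$)
$r = -10$ ($r = -5 - 5 = -10$)
$W = -10$ ($W = -22 - \left(20 - 8 \left(-2\right)^{2}\right) = -22 + \left(-20 + 8 \cdot 4\right) = -22 + \left(-20 + 32\right) = -22 + 12 = -10$)
$s{\left(v,R \right)} = -10$
$h = -10$
$-22801 - h = -22801 - -10 = -22801 + 10 = -22791$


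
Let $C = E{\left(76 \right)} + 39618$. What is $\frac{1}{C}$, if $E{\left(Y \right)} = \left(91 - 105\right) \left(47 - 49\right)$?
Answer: $\frac{1}{39646} \approx 2.5223 \cdot 10^{-5}$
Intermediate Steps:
$E{\left(Y \right)} = 28$ ($E{\left(Y \right)} = \left(-14\right) \left(-2\right) = 28$)
$C = 39646$ ($C = 28 + 39618 = 39646$)
$\frac{1}{C} = \frac{1}{39646}$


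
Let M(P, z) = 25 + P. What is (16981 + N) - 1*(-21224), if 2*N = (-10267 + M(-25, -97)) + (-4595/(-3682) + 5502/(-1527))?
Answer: 123956695801/3748276 ≈ 33070.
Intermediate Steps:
N = -19246188779/3748276 (N = ((-10267 + (25 - 25)) + (-4595/(-3682) + 5502/(-1527)))/2 = ((-10267 + 0) + (-4595*(-1/3682) + 5502*(-1/1527)))/2 = (-10267 + (4595/3682 - 1834/509))/2 = (-10267 - 4413933/1874138)/2 = (½)*(-19246188779/1874138) = -19246188779/3748276 ≈ -5134.7)
(16981 + N) - 1*(-21224) = (16981 - 19246188779/3748276) - 1*(-21224) = 44403285977/3748276 + 21224 = 123956695801/3748276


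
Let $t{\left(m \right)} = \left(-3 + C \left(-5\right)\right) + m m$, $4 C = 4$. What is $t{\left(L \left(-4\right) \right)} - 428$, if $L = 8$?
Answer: $588$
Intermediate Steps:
$C = 1$ ($C = \frac{1}{4} \cdot 4 = 1$)
$t{\left(m \right)} = -8 + m^{2}$ ($t{\left(m \right)} = \left(-3 + 1 \left(-5\right)\right) + m m = \left(-3 - 5\right) + m^{2} = -8 + m^{2}$)
$t{\left(L \left(-4\right) \right)} - 428 = \left(-8 + \left(8 \left(-4\right)\right)^{2}\right) - 428 = \left(-8 + \left(-32\right)^{2}\right) - 428 = \left(-8 + 1024\right) - 428 = 1016 - 428 = 588$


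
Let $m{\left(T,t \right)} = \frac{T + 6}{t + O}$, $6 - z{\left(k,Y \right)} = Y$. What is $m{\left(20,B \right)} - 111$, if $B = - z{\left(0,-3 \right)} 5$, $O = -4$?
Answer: $- \frac{5465}{49} \approx -111.53$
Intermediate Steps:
$z{\left(k,Y \right)} = 6 - Y$
$B = -45$ ($B = - (6 - -3) 5 = - (6 + 3) 5 = \left(-1\right) 9 \cdot 5 = \left(-9\right) 5 = -45$)
$m{\left(T,t \right)} = \frac{6 + T}{-4 + t}$ ($m{\left(T,t \right)} = \frac{T + 6}{t - 4} = \frac{6 + T}{-4 + t}$)
$m{\left(20,B \right)} - 111 = \frac{6 + 20}{-4 - 45} - 111 = \frac{1}{-49} \cdot 26 - 111 = \left(- \frac{1}{49}\right) 26 - 111 = - \frac{26}{49} - 111 = - \frac{5465}{49}$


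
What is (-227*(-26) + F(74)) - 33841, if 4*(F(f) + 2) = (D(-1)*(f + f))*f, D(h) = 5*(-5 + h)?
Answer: -110081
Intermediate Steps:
D(h) = -25 + 5*h
F(f) = -2 - 15*f² (F(f) = -2 + (((-25 + 5*(-1))*(f + f))*f)/4 = -2 + (((-25 - 5)*(2*f))*f)/4 = -2 + ((-60*f)*f)/4 = -2 + (-60*f²)/4 = -2 - 15*f²)
(-227*(-26) + F(74)) - 33841 = (-227*(-26) + (-2 - 15*74²)) - 33841 = (5902 + (-2 - 15*5476)) - 33841 = (5902 + (-2 - 82140)) - 33841 = (5902 - 82142) - 33841 = -76240 - 33841 = -110081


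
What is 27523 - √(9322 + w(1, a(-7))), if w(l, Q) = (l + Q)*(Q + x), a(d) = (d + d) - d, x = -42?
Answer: 27523 - 4*√601 ≈ 27425.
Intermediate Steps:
a(d) = d (a(d) = 2*d - d = d)
w(l, Q) = (-42 + Q)*(Q + l) (w(l, Q) = (l + Q)*(Q - 42) = (Q + l)*(-42 + Q) = (-42 + Q)*(Q + l))
27523 - √(9322 + w(1, a(-7))) = 27523 - √(9322 + ((-7)² - 42*(-7) - 42*1 - 7*1)) = 27523 - √(9322 + (49 + 294 - 42 - 7)) = 27523 - √(9322 + 294) = 27523 - √9616 = 27523 - 4*√601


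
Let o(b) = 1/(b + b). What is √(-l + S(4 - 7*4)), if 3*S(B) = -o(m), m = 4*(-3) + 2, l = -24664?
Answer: √22197615/30 ≈ 157.05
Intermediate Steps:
m = -10 (m = -12 + 2 = -10)
o(b) = 1/(2*b)
S(B) = 1/60 (S(B) = (-1/(2*(-10)))/3 = (-(-1)/(2*10))/3 = (-1*(-1/20))/3 = (⅓)*(1/20) = 1/60)
√(-l + S(4 - 7*4)) = √(-1*(-24664) + 1/60) = √(24664 + 1/60) = √(1479841/60) = √22197615/30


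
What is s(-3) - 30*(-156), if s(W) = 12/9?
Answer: 14044/3 ≈ 4681.3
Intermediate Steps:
s(W) = 4/3 (s(W) = 12*(⅑) = 4/3)
s(-3) - 30*(-156) = 4/3 - 30*(-156) = 4/3 + 4680 = 14044/3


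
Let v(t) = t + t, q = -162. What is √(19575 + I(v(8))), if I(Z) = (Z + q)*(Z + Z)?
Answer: √14903 ≈ 122.08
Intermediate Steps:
v(t) = 2*t
I(Z) = 2*Z*(-162 + Z) (I(Z) = (Z - 162)*(Z + Z) = (-162 + Z)*(2*Z) = 2*Z*(-162 + Z))
√(19575 + I(v(8))) = √(19575 + 2*(2*8)*(-162 + 2*8)) = √(19575 + 2*16*(-162 + 16)) = √(19575 + 2*16*(-146)) = √(19575 - 4672) = √14903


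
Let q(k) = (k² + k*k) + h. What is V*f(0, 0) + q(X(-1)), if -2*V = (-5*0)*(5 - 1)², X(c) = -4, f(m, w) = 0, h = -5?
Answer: 27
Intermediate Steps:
q(k) = -5 + 2*k² (q(k) = (k² + k*k) - 5 = (k² + k²) - 5 = 2*k² - 5 = -5 + 2*k²)
V = 0 (V = -(-5*0)*(5 - 1)²/2 = -0*4² = -0*16 = -½*0 = 0)
V*f(0, 0) + q(X(-1)) = 0*0 + (-5 + 2*(-4)²) = 0 + (-5 + 2*16) = 0 + (-5 + 32) = 0 + 27 = 27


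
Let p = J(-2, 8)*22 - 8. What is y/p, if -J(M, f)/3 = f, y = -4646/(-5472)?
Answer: -2323/1466496 ≈ -0.0015840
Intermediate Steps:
y = 2323/2736 (y = -4646*(-1/5472) = 2323/2736 ≈ 0.84905)
J(M, f) = -3*f
p = -536 (p = -3*8*22 - 8 = -24*22 - 8 = -528 - 8 = -536)
y/p = (2323/2736)/(-536) = (2323/2736)*(-1/536) = -2323/1466496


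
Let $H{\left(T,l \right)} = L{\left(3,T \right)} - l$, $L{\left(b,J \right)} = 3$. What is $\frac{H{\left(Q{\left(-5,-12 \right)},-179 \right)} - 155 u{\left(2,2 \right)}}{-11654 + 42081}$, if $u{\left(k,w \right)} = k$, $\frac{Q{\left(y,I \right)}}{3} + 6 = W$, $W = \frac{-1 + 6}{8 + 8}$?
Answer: $- \frac{128}{30427} \approx -0.0042068$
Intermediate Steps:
$W = \frac{5}{16} \approx 0.3125$
$Q{\left(y,I \right)} = - \frac{273}{16}$ ($Q{\left(y,I \right)} = -18 + 3 \cdot \frac{5}{16} = -18 + \frac{15}{16} = - \frac{273}{16}$)
$H{\left(T,l \right)} = 3 - l$
$\frac{H{\left(Q{\left(-5,-12 \right)},-179 \right)} - 155 u{\left(2,2 \right)}}{-11654 + 42081} = \frac{\left(3 - -179\right) - 310}{-11654 + 42081} = \frac{\left(3 + 179\right) - 310}{30427} = \left(182 - 310\right) \frac{1}{30427} = \left(-128\right) \frac{1}{30427} = - \frac{128}{30427}$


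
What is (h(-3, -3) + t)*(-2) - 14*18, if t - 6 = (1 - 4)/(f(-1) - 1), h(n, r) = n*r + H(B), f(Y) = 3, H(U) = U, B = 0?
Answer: -279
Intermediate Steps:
h(n, r) = n*r (h(n, r) = n*r + 0 = n*r)
t = 9/2 (t = 6 + (1 - 4)/(3 - 1) = 6 - 3/2 = 9/2 ≈ 4.5000)
(h(-3, -3) + t)*(-2) - 14*18 = (-3*(-3) + 9/2)*(-2) - 14*18 = (9 + 9/2)*(-2) - 252 = (27/2)*(-2) - 252 = -27 - 252 = -279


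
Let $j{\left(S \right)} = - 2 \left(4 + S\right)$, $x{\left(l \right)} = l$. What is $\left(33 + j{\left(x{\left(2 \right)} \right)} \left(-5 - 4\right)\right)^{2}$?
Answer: $19881$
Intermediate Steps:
$j{\left(S \right)} = -8 - 2 S$
$\left(33 + j{\left(x{\left(2 \right)} \right)} \left(-5 - 4\right)\right)^{2} = \left(33 + \left(-8 - 4\right) \left(-5 - 4\right)\right)^{2} = \left(33 + \left(-8 - 4\right) \left(-9\right)\right)^{2} = \left(33 - -108\right)^{2} = \left(33 + 108\right)^{2} = 141^{2} = 19881$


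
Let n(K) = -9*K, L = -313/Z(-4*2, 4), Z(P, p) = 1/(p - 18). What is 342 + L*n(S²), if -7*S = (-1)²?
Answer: -3240/7 ≈ -462.86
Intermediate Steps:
S = -⅐ (S = -⅐*(-1)² = -⅐*1 = -⅐ ≈ -0.14286)
Z(P, p) = 1/(-18 + p)
L = 4382 (L = -313/(1/(-18 + 4)) = -313/(1/(-14)) = -313/(-1/14) = -313*(-14) = 4382)
342 + L*n(S²) = 342 + 4382*(-9*(-⅐)²) = 342 + 4382*(-9*1/49) = 342 + 4382*(-9/49) = 342 - 5634/7 = -3240/7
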